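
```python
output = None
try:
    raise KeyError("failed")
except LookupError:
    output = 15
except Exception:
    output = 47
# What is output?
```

Step-by-step execution trace:
1. `raise KeyError(...)` raises KeyError.
2. `except LookupError` matches (KeyError is a subclass of LookupError) → output = 15.
3. `except Exception` is not reached.
Result: 15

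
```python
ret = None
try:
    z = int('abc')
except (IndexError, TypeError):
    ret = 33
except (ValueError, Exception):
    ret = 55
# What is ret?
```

Step-by-step execution trace:
1. `z = int('abc')` raises ValueError.
2. `except (IndexError, TypeError)` does not match ValueError; skipped.
3. `except (ValueError, Exception)` matches (ValueError is in the tuple) → ret = 55.
Result: 55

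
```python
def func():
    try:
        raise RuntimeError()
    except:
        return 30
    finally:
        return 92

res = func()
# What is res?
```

Step-by-step execution trace:
1. `func()` enters try: `raise RuntimeError()` raises RuntimeError.
2. bare `except` matches → `return 30` sets pending return value 30.
3. Before returning, `finally: return 92` runs and overrides the pending return.
4. func() returns 92 → res = 92.
Result: 92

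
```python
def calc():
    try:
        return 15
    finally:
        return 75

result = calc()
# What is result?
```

Step-by-step execution trace:
1. `calc()` enters try: `return 15` sets pending return value 15.
2. Before returning, `finally: return 75` runs and overrides the pending return.
3. calc() returns 75 → result = 75.
Result: 75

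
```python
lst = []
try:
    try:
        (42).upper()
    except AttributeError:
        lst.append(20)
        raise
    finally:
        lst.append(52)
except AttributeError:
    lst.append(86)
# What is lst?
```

Step-by-step execution trace:
1. Inner try: `(42).upper()` raises AttributeError.
2. Inner `except AttributeError` matches → `lst.append(20)` → lst = [20].
3. bare `raise` re-raises AttributeError.
4. Inner `finally` runs during unwinding: `lst.append(52)` → lst = [20, 52].
5. Outer `except AttributeError` matches → `lst.append(86)` → lst = [20, 52, 86].
Result: [20, 52, 86]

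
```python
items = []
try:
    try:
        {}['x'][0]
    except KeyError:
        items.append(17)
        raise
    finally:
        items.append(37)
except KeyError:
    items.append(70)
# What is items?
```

Step-by-step execution trace:
1. Inner try: `{}['x'][0]` raises KeyError.
2. Inner `except KeyError` matches → `items.append(17)` → items = [17].
3. bare `raise` re-raises KeyError.
4. Inner `finally` runs during unwinding: `items.append(37)` → items = [17, 37].
5. Outer `except KeyError` matches → `items.append(70)` → items = [17, 37, 70].
Result: [17, 37, 70]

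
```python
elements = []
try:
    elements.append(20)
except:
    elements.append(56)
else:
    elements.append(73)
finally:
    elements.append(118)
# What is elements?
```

Step-by-step execution trace:
1. try: `elements.append(20)` → elements = [20]. No exception raised.
2. `except` is skipped.
3. `else` runs: `elements.append(73)` → elements = [20, 73].
4. `finally` always runs: `elements.append(118)` → elements = [20, 73, 118].
Result: [20, 73, 118]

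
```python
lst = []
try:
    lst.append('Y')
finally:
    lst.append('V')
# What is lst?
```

Step-by-step execution trace:
1. try: `lst.append('Y')` → lst = ['Y'].
2. The try body completes without raising.
3. finally always runs: `lst.append('V')` → lst = ['Y', 'V'].
Result: ['Y', 'V']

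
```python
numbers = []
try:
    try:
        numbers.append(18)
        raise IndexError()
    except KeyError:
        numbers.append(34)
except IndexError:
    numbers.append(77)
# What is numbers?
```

Step-by-step execution trace:
1. Inner try: `numbers.append(18)` → numbers = [18].
2. `raise IndexError()` raises IndexError.
3. Inner `except KeyError` does not match IndexError; exception propagates to outer try.
4. Outer `except IndexError` matches → `numbers.append(77)` → numbers = [18, 77].
Result: [18, 77]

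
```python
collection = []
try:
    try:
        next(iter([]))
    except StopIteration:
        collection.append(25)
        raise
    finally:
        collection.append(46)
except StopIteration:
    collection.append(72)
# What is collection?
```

Step-by-step execution trace:
1. Inner try: `next(iter([]))` raises StopIteration.
2. Inner `except StopIteration` matches → `collection.append(25)` → collection = [25].
3. bare `raise` re-raises StopIteration.
4. Inner `finally` runs during unwinding: `collection.append(46)` → collection = [25, 46].
5. Outer `except StopIteration` matches → `collection.append(72)` → collection = [25, 46, 72].
Result: [25, 46, 72]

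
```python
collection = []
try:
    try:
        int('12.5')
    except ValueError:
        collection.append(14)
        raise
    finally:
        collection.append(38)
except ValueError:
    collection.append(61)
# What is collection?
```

Step-by-step execution trace:
1. Inner try: `int('12.5')` raises ValueError.
2. Inner `except ValueError` matches → `collection.append(14)` → collection = [14].
3. bare `raise` re-raises ValueError.
4. Inner `finally` runs during unwinding: `collection.append(38)` → collection = [14, 38].
5. Outer `except ValueError` matches → `collection.append(61)` → collection = [14, 38, 61].
Result: [14, 38, 61]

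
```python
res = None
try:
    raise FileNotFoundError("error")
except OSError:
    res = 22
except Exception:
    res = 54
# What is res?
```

Step-by-step execution trace:
1. `raise FileNotFoundError(...)` raises FileNotFoundError.
2. `except OSError` matches (FileNotFoundError is a subclass of OSError) → res = 22.
3. `except Exception` is not reached.
Result: 22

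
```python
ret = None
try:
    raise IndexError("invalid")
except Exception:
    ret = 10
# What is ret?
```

Step-by-step execution trace:
1. `raise IndexError(...)` raises IndexError.
2. `except Exception` matches (IndexError is a subclass of Exception) → ret = 10.
Result: 10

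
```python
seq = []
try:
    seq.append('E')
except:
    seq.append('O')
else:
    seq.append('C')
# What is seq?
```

Step-by-step execution trace:
1. try: `seq.append('E')` → seq = ['E']. No exception raised.
2. `except` is skipped.
3. `else` runs (try completed without exception): `seq.append('C')` → seq = ['E', 'C'].
Result: ['E', 'C']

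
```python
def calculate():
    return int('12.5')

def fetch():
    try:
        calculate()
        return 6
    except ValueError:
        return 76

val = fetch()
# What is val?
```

Step-by-step execution trace:
1. `fetch()` calls `calculate()`.
2. `calculate()` evaluates `int('12.5')`, which raises ValueError; it propagates to the caller.
3. `return 6` is not reached.
4. `except ValueError` in fetch matches → returns 76.
5. val = 76.
Result: 76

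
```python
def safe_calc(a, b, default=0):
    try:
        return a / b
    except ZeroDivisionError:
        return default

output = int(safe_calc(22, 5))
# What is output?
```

Step-by-step execution trace:
1. `safe_calc(22, 5)` enters try: `return 22 / 5` → returns 4.4. No exception raised.
2. `except ZeroDivisionError` is skipped.
3. `int(4.4)` → 4 → output = 4.
Result: 4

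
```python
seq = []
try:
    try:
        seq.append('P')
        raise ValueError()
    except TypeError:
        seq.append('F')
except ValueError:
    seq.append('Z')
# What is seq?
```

Step-by-step execution trace:
1. Inner try: `seq.append('P')` → seq = ['P'].
2. `raise ValueError()` raises ValueError.
3. Inner `except TypeError` does not match ValueError; exception propagates to outer try.
4. Outer `except ValueError` matches → `seq.append('Z')` → seq = ['P', 'Z'].
Result: ['P', 'Z']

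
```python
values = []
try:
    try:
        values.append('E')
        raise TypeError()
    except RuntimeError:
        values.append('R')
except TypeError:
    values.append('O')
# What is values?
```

Step-by-step execution trace:
1. Inner try: `values.append('E')` → values = ['E'].
2. `raise TypeError()` raises TypeError.
3. Inner `except RuntimeError` does not match TypeError; exception propagates to outer try.
4. Outer `except TypeError` matches → `values.append('O')` → values = ['E', 'O'].
Result: ['E', 'O']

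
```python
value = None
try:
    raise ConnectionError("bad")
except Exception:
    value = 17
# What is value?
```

Step-by-step execution trace:
1. `raise ConnectionError(...)` raises ConnectionError.
2. `except Exception` matches (ConnectionError is a subclass of Exception) → value = 17.
Result: 17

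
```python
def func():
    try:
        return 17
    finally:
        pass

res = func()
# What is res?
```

Step-by-step execution trace:
1. `func()` enters try: `return 17` sets pending return value 17.
2. Before returning, `finally: pass` runs (no effect).
3. func() returns 17 → res = 17.
Result: 17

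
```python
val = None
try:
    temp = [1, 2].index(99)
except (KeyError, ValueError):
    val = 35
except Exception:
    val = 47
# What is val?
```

Step-by-step execution trace:
1. `temp = [1, 2].index(99)` raises ValueError.
2. `except (KeyError, ValueError)` matches (ValueError is in the tuple) → val = 35.
3. `except Exception` is not reached.
Result: 35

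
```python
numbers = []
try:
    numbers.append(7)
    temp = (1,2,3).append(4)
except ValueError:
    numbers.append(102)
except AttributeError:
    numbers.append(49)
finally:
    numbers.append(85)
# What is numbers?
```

Step-by-step execution trace:
1. try: `numbers.append(7)` → numbers = [7].
2. `temp = (1,2,3).append(4)` raises AttributeError.
3. `except ValueError` does not match AttributeError; skipped.
4. `except AttributeError` matches → `numbers.append(49)` → numbers = [7, 49].
5. finally always runs: `numbers.append(85)` → numbers = [7, 49, 85].
Result: [7, 49, 85]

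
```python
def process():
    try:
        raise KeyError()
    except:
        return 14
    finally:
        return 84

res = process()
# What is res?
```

Step-by-step execution trace:
1. `process()` enters try: `raise KeyError()` raises KeyError.
2. bare `except` matches → `return 14` sets pending return value 14.
3. Before returning, `finally: return 84` runs and overrides the pending return.
4. process() returns 84 → res = 84.
Result: 84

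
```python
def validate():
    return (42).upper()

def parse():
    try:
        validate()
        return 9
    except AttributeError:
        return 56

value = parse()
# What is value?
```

Step-by-step execution trace:
1. `parse()` calls `validate()`.
2. `validate()` evaluates `(42).upper()`, which raises AttributeError; it propagates to the caller.
3. `return 9` is not reached.
4. `except AttributeError` in parse matches → returns 56.
5. value = 56.
Result: 56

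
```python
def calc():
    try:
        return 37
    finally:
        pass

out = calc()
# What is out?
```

Step-by-step execution trace:
1. `calc()` enters try: `return 37` sets pending return value 37.
2. Before returning, `finally: pass` runs (no effect).
3. calc() returns 37 → out = 37.
Result: 37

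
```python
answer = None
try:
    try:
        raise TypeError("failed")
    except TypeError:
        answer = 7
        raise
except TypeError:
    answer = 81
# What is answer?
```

Step-by-step execution trace:
1. Inner try: `raise TypeError("failed")` raises TypeError.
2. Inner `except TypeError` matches → answer = 7.
3. bare `raise` re-raises the same TypeError.
4. Outer `except TypeError` matches → answer = 81.
Result: 81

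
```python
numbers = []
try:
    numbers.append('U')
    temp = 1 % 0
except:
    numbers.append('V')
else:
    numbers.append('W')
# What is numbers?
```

Step-by-step execution trace:
1. try: `numbers.append('U')` → numbers = ['U'].
2. `temp = 1 % 0` raises ZeroDivisionError.
3. bare `except` matches → `numbers.append('V')` → numbers = ['U', 'V'].
4. `else` is skipped (an exception was raised).
Result: ['U', 'V']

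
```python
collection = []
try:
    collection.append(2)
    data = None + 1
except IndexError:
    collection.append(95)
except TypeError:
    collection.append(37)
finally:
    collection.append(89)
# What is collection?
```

Step-by-step execution trace:
1. try: `collection.append(2)` → collection = [2].
2. `data = None + 1` raises TypeError.
3. `except IndexError` does not match TypeError; skipped.
4. `except TypeError` matches → `collection.append(37)` → collection = [2, 37].
5. finally always runs: `collection.append(89)` → collection = [2, 37, 89].
Result: [2, 37, 89]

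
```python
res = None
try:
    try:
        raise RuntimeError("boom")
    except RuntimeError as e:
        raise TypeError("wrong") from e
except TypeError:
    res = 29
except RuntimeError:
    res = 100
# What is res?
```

Step-by-step execution trace:
1. Inner try raises RuntimeError; inner `except RuntimeError as e` catches it.
2. `raise TypeError(...) from e` raises TypeError (RuntimeError is attached as __cause__, but only TypeError is active).
3. Outer `except TypeError` matches → res = 29.
4. `except RuntimeError` is not reached.
Result: 29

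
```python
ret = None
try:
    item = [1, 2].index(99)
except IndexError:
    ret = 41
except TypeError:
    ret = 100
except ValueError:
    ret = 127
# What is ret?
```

Step-by-step execution trace:
1. `item = [1, 2].index(99)` raises ValueError.
2. `except IndexError` does not match ValueError; skipped.
3. `except TypeError` does not match ValueError; skipped.
4. `except ValueError` matches → ret = 127.
Result: 127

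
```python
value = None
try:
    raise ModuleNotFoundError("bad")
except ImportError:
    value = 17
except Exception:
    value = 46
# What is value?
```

Step-by-step execution trace:
1. `raise ModuleNotFoundError(...)` raises ModuleNotFoundError.
2. `except ImportError` matches (ModuleNotFoundError is a subclass of ImportError) → value = 17.
3. `except Exception` is not reached.
Result: 17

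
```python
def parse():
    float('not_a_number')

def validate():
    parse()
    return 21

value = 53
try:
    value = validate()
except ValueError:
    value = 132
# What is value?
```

Step-by-step execution trace:
1. value starts at 53.
2. try: `validate()` calls `parse()`.
3. `parse()` evaluates `float('not_a_number')`, which raises ValueError; it propagates through validate (uncaught).
4. `return 21` in validate is not reached; the assignment to value does not complete.
5. `except ValueError` matches → value = 132.
Result: 132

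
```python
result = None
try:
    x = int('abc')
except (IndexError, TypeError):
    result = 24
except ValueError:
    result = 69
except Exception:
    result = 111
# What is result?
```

Step-by-step execution trace:
1. `x = int('abc')` raises ValueError.
2. `except (IndexError, TypeError)` does not match ValueError; skipped.
3. `except ValueError` matches (exact type match) → result = 69.
4. `except Exception` is not reached.
Result: 69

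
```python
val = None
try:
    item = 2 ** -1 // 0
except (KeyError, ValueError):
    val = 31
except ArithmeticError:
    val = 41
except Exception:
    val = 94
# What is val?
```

Step-by-step execution trace:
1. `item = 2 ** -1 // 0` raises ZeroDivisionError.
2. `except (KeyError, ValueError)` does not match ZeroDivisionError; skipped.
3. `except ArithmeticError` matches (ZeroDivisionError is a subclass of ArithmeticError) → val = 41.
4. `except Exception` is not reached.
Result: 41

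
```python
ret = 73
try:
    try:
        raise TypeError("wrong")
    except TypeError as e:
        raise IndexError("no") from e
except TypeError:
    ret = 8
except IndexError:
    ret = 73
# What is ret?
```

Step-by-step execution trace:
1. Inner try raises TypeError; inner `except TypeError as e` catches it.
2. `raise IndexError(...) from e` raises IndexError (TypeError is attached as __cause__, but only IndexError is active).
3. Outer `except TypeError` does not match IndexError; skipped.
4. Outer `except IndexError` matches → ret = 73.
Result: 73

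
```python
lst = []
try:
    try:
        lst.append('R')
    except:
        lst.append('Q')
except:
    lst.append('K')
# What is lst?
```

Step-by-step execution trace:
1. Inner try: `lst.append('R')` → lst = ['R']. No exception raised.
2. Inner `except` is skipped.
3. Inner try completes normally; outer `except` is skipped.
Result: ['R']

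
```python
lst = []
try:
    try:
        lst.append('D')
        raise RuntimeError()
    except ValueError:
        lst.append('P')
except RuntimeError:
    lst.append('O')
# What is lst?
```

Step-by-step execution trace:
1. Inner try: `lst.append('D')` → lst = ['D'].
2. `raise RuntimeError()` raises RuntimeError.
3. Inner `except ValueError` does not match RuntimeError; exception propagates to outer try.
4. Outer `except RuntimeError` matches → `lst.append('O')` → lst = ['D', 'O'].
Result: ['D', 'O']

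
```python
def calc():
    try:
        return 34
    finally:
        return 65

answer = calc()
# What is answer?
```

Step-by-step execution trace:
1. `calc()` enters try: `return 34` sets pending return value 34.
2. Before returning, `finally: return 65` runs and overrides the pending return.
3. calc() returns 65 → answer = 65.
Result: 65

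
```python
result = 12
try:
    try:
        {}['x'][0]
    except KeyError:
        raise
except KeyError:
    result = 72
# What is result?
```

Step-by-step execution trace:
1. Inner try: `{}['x'][0]` raises KeyError.
2. Inner `except KeyError` matches; bare `raise` re-raises the same KeyError.
3. Outer `except KeyError` matches → result = 72.
Result: 72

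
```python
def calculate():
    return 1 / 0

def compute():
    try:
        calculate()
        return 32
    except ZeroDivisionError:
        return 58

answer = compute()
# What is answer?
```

Step-by-step execution trace:
1. `compute()` calls `calculate()`.
2. `calculate()` evaluates `1 / 0`, which raises ZeroDivisionError; it propagates to the caller.
3. `return 32` is not reached.
4. `except ZeroDivisionError` in compute matches → returns 58.
5. answer = 58.
Result: 58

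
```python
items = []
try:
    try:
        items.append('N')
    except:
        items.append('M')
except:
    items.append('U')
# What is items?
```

Step-by-step execution trace:
1. Inner try: `items.append('N')` → items = ['N']. No exception raised.
2. Inner `except` is skipped.
3. Inner try completes normally; outer `except` is skipped.
Result: ['N']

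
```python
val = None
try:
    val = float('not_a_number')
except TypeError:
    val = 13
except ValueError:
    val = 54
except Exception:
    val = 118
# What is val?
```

Step-by-step execution trace:
1. `val = float('not_a_number')` raises ValueError.
2. `except TypeError` does not match ValueError; skipped.
3. `except ValueError` matches → val = 54.
4. Remaining except clauses are skipped.
Result: 54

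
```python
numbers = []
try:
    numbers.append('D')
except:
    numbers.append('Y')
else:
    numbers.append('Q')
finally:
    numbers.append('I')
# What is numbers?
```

Step-by-step execution trace:
1. try: `numbers.append('D')` → numbers = ['D']. No exception raised.
2. `except` is skipped.
3. `else` runs: `numbers.append('Q')` → numbers = ['D', 'Q'].
4. `finally` always runs: `numbers.append('I')` → numbers = ['D', 'Q', 'I'].
Result: ['D', 'Q', 'I']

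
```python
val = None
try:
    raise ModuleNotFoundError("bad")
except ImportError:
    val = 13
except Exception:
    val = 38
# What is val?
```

Step-by-step execution trace:
1. `raise ModuleNotFoundError(...)` raises ModuleNotFoundError.
2. `except ImportError` matches (ModuleNotFoundError is a subclass of ImportError) → val = 13.
3. `except Exception` is not reached.
Result: 13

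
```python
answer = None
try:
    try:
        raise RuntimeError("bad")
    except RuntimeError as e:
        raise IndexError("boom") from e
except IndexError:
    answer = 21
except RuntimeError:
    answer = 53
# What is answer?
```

Step-by-step execution trace:
1. Inner try raises RuntimeError; inner `except RuntimeError as e` catches it.
2. `raise IndexError(...) from e` raises IndexError (RuntimeError is attached as __cause__, but only IndexError is active).
3. Outer `except IndexError` matches → answer = 21.
4. `except RuntimeError` is not reached.
Result: 21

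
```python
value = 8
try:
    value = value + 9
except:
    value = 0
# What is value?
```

Step-by-step execution trace:
1. value starts at 8.
2. try: `value = value + 9` → value = 17. No exception raised.
3. `except` is skipped.
Result: 17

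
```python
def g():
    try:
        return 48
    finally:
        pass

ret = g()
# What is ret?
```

Step-by-step execution trace:
1. `g()` enters try: `return 48` sets pending return value 48.
2. Before returning, `finally: pass` runs (no effect).
3. g() returns 48 → ret = 48.
Result: 48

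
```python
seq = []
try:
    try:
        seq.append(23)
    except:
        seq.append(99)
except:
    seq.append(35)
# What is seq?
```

Step-by-step execution trace:
1. Inner try: `seq.append(23)` → seq = [23]. No exception raised.
2. Inner `except` is skipped.
3. Inner try completes normally; outer `except` is skipped.
Result: [23]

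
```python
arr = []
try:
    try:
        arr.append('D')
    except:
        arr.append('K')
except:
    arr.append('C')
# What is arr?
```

Step-by-step execution trace:
1. Inner try: `arr.append('D')` → arr = ['D']. No exception raised.
2. Inner `except` is skipped.
3. Inner try completes normally; outer `except` is skipped.
Result: ['D']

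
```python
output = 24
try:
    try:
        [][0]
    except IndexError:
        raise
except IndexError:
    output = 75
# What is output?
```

Step-by-step execution trace:
1. Inner try: `[][0]` raises IndexError.
2. Inner `except IndexError` matches; bare `raise` re-raises the same IndexError.
3. Outer `except IndexError` matches → output = 75.
Result: 75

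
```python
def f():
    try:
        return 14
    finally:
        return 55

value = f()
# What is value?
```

Step-by-step execution trace:
1. `f()` enters try: `return 14` sets pending return value 14.
2. Before returning, `finally: return 55` runs and overrides the pending return.
3. f() returns 55 → value = 55.
Result: 55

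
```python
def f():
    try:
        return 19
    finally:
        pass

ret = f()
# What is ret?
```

Step-by-step execution trace:
1. `f()` enters try: `return 19` sets pending return value 19.
2. Before returning, `finally: pass` runs (no effect).
3. f() returns 19 → ret = 19.
Result: 19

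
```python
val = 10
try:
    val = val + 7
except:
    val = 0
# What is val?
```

Step-by-step execution trace:
1. val starts at 10.
2. try: `val = val + 7` → val = 17. No exception raised.
3. `except` is skipped.
Result: 17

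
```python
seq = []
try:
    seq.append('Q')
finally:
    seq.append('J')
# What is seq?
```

Step-by-step execution trace:
1. try: `seq.append('Q')` → seq = ['Q'].
2. The try body completes without raising.
3. finally always runs: `seq.append('J')` → seq = ['Q', 'J'].
Result: ['Q', 'J']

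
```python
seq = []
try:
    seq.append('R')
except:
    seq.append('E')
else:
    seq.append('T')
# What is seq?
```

Step-by-step execution trace:
1. try: `seq.append('R')` → seq = ['R']. No exception raised.
2. `except` is skipped.
3. `else` runs (try completed without exception): `seq.append('T')` → seq = ['R', 'T'].
Result: ['R', 'T']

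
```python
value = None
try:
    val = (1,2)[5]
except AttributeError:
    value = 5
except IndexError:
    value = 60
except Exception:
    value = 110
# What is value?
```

Step-by-step execution trace:
1. `val = (1,2)[5]` raises IndexError.
2. `except AttributeError` does not match IndexError; skipped.
3. `except IndexError` matches → value = 60.
4. Remaining except clauses are skipped.
Result: 60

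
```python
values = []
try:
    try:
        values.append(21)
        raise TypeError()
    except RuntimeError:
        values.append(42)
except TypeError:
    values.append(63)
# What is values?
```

Step-by-step execution trace:
1. Inner try: `values.append(21)` → values = [21].
2. `raise TypeError()` raises TypeError.
3. Inner `except RuntimeError` does not match TypeError; exception propagates to outer try.
4. Outer `except TypeError` matches → `values.append(63)` → values = [21, 63].
Result: [21, 63]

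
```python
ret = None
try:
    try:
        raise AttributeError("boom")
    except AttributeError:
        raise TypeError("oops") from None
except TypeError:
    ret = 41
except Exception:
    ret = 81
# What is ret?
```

Step-by-step execution trace:
1. Inner try raises AttributeError; inner `except AttributeError` catches it.
2. `raise TypeError(...) from None` raises TypeError (from None suppresses __context__, but the active exception is still TypeError).
3. Outer `except TypeError` matches → ret = 41.
4. `except Exception` is not reached.
Result: 41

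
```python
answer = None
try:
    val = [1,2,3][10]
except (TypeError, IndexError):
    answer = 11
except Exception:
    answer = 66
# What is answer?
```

Step-by-step execution trace:
1. `val = [1,2,3][10]` raises IndexError.
2. `except (TypeError, IndexError)` matches (IndexError is in the tuple) → answer = 11.
3. `except Exception` is not reached.
Result: 11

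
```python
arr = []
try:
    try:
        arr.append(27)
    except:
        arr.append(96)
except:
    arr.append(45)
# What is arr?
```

Step-by-step execution trace:
1. Inner try: `arr.append(27)` → arr = [27]. No exception raised.
2. Inner `except` is skipped.
3. Inner try completes normally; outer `except` is skipped.
Result: [27]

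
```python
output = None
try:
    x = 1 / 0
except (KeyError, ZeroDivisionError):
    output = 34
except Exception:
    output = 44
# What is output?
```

Step-by-step execution trace:
1. `x = 1 / 0` raises ZeroDivisionError.
2. `except (KeyError, ZeroDivisionError)` matches (ZeroDivisionError is in the tuple) → output = 34.
3. `except Exception` is not reached.
Result: 34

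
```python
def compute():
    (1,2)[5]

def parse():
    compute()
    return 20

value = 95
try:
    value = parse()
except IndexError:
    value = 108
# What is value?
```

Step-by-step execution trace:
1. value starts at 95.
2. try: `parse()` calls `compute()`.
3. `compute()` evaluates `(1,2)[5]`, which raises IndexError; it propagates through parse (uncaught).
4. `return 20` in parse is not reached; the assignment to value does not complete.
5. `except IndexError` matches → value = 108.
Result: 108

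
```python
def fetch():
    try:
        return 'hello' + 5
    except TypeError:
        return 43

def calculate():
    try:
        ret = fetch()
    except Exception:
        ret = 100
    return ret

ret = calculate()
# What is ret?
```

Step-by-step execution trace:
1. `calculate()` calls `fetch()`.
2. In fetch: `'hello' + 5` raises TypeError; `except TypeError` catches it → returns 43.
3. In calculate: `ret = fetch()` → ret = 43. No exception reaches calculate.
4. `except Exception` is skipped; calculate returns 43.
5. ret = 43.
Result: 43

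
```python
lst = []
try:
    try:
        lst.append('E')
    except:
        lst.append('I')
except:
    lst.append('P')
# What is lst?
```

Step-by-step execution trace:
1. Inner try: `lst.append('E')` → lst = ['E']. No exception raised.
2. Inner `except` is skipped.
3. Inner try completes normally; outer `except` is skipped.
Result: ['E']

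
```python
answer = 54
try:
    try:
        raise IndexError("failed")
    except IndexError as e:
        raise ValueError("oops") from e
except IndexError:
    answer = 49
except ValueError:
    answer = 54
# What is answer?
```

Step-by-step execution trace:
1. Inner try raises IndexError; inner `except IndexError as e` catches it.
2. `raise ValueError(...) from e` raises ValueError (IndexError is attached as __cause__, but only ValueError is active).
3. Outer `except IndexError` does not match ValueError; skipped.
4. Outer `except ValueError` matches → answer = 54.
Result: 54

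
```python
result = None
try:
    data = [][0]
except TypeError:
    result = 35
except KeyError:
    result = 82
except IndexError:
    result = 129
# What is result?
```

Step-by-step execution trace:
1. `data = [][0]` raises IndexError.
2. `except TypeError` does not match IndexError; skipped.
3. `except KeyError` does not match IndexError; skipped.
4. `except IndexError` matches → result = 129.
Result: 129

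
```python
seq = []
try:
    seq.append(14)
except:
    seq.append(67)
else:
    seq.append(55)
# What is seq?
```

Step-by-step execution trace:
1. try: `seq.append(14)` → seq = [14]. No exception raised.
2. `except` is skipped.
3. `else` runs (try completed without exception): `seq.append(55)` → seq = [14, 55].
Result: [14, 55]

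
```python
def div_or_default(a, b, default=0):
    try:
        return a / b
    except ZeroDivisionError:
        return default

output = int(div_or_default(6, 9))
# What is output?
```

Step-by-step execution trace:
1. `div_or_default(6, 9)` enters try: `return 6 / 9` → returns 0.6666666666666666. No exception raised.
2. `except ZeroDivisionError` is skipped.
3. `int(0.6666666666666666)` → 0 → output = 0.
Result: 0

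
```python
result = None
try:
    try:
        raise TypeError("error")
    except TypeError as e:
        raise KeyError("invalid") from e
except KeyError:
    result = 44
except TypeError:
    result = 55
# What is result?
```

Step-by-step execution trace:
1. Inner try raises TypeError; inner `except TypeError as e` catches it.
2. `raise KeyError(...) from e` raises KeyError (TypeError is attached as __cause__, but only KeyError is active).
3. Outer `except KeyError` matches → result = 44.
4. `except TypeError` is not reached.
Result: 44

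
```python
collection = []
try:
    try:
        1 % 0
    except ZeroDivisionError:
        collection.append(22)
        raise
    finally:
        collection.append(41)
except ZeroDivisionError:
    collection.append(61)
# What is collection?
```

Step-by-step execution trace:
1. Inner try: `1 % 0` raises ZeroDivisionError.
2. Inner `except ZeroDivisionError` matches → `collection.append(22)` → collection = [22].
3. bare `raise` re-raises ZeroDivisionError.
4. Inner `finally` runs during unwinding: `collection.append(41)` → collection = [22, 41].
5. Outer `except ZeroDivisionError` matches → `collection.append(61)` → collection = [22, 41, 61].
Result: [22, 41, 61]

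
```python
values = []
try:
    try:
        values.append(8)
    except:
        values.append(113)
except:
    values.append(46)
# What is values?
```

Step-by-step execution trace:
1. Inner try: `values.append(8)` → values = [8]. No exception raised.
2. Inner `except` is skipped.
3. Inner try completes normally; outer `except` is skipped.
Result: [8]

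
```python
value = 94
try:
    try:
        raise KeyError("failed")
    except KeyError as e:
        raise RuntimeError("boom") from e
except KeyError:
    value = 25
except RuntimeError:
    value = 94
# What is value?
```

Step-by-step execution trace:
1. Inner try raises KeyError; inner `except KeyError as e` catches it.
2. `raise RuntimeError(...) from e` raises RuntimeError (KeyError is attached as __cause__, but only RuntimeError is active).
3. Outer `except KeyError` does not match RuntimeError; skipped.
4. Outer `except RuntimeError` matches → value = 94.
Result: 94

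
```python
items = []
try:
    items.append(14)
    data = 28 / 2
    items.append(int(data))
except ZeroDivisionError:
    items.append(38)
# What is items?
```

Step-by-step execution trace:
1. try: `items.append(14)` → items = [14].
2. `data = 28 / 2` → data = 14.0. No exception raised.
3. `items.append(int(data))` → items = [14, 14].
4. `except ZeroDivisionError` is skipped (no exception was raised).
Result: [14, 14]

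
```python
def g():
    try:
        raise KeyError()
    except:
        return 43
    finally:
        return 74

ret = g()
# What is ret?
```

Step-by-step execution trace:
1. `g()` enters try: `raise KeyError()` raises KeyError.
2. bare `except` matches → `return 43` sets pending return value 43.
3. Before returning, `finally: return 74` runs and overrides the pending return.
4. g() returns 74 → ret = 74.
Result: 74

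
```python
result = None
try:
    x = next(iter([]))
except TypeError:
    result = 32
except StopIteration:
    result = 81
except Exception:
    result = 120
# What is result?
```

Step-by-step execution trace:
1. `x = next(iter([]))` raises StopIteration.
2. `except TypeError` does not match StopIteration; skipped.
3. `except StopIteration` matches → result = 81.
4. Remaining except clauses are skipped.
Result: 81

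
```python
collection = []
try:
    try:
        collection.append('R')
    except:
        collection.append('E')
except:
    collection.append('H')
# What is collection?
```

Step-by-step execution trace:
1. Inner try: `collection.append('R')` → collection = ['R']. No exception raised.
2. Inner `except` is skipped.
3. Inner try completes normally; outer `except` is skipped.
Result: ['R']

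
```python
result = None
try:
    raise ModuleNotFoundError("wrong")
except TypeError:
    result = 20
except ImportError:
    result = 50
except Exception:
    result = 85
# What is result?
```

Step-by-step execution trace:
1. `raise ModuleNotFoundError(...)` raises ModuleNotFoundError.
2. `except TypeError` does not match (ModuleNotFoundError is not a subclass of TypeError); skipped.
3. `except ImportError` matches (ModuleNotFoundError is a subclass of ImportError) → result = 50.
4. `except Exception` is not reached.
Result: 50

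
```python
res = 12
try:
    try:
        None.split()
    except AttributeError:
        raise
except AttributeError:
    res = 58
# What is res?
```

Step-by-step execution trace:
1. Inner try: `None.split()` raises AttributeError.
2. Inner `except AttributeError` matches; bare `raise` re-raises the same AttributeError.
3. Outer `except AttributeError` matches → res = 58.
Result: 58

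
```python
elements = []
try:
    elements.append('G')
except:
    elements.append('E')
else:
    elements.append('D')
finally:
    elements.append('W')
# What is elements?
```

Step-by-step execution trace:
1. try: `elements.append('G')` → elements = ['G']. No exception raised.
2. `except` is skipped.
3. `else` runs: `elements.append('D')` → elements = ['G', 'D'].
4. `finally` always runs: `elements.append('W')` → elements = ['G', 'D', 'W'].
Result: ['G', 'D', 'W']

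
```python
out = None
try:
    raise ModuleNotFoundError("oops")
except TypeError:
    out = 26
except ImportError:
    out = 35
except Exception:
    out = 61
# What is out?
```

Step-by-step execution trace:
1. `raise ModuleNotFoundError(...)` raises ModuleNotFoundError.
2. `except TypeError` does not match (ModuleNotFoundError is not a subclass of TypeError); skipped.
3. `except ImportError` matches (ModuleNotFoundError is a subclass of ImportError) → out = 35.
4. `except Exception` is not reached.
Result: 35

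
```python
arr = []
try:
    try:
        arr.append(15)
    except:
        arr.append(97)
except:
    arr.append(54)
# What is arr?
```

Step-by-step execution trace:
1. Inner try: `arr.append(15)` → arr = [15]. No exception raised.
2. Inner `except` is skipped.
3. Inner try completes normally; outer `except` is skipped.
Result: [15]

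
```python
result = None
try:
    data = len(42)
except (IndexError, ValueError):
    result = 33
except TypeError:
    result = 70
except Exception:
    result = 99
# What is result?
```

Step-by-step execution trace:
1. `data = len(42)` raises TypeError.
2. `except (IndexError, ValueError)` does not match TypeError; skipped.
3. `except TypeError` matches (exact type match) → result = 70.
4. `except Exception` is not reached.
Result: 70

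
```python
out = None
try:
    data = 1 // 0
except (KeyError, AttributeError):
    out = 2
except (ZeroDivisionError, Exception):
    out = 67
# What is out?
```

Step-by-step execution trace:
1. `data = 1 // 0` raises ZeroDivisionError.
2. `except (KeyError, AttributeError)` does not match ZeroDivisionError; skipped.
3. `except (ZeroDivisionError, Exception)` matches (ZeroDivisionError is in the tuple) → out = 67.
Result: 67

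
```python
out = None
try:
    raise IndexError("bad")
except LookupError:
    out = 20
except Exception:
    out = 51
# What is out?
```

Step-by-step execution trace:
1. `raise IndexError(...)` raises IndexError.
2. `except LookupError` matches (IndexError is a subclass of LookupError) → out = 20.
3. `except Exception` is not reached.
Result: 20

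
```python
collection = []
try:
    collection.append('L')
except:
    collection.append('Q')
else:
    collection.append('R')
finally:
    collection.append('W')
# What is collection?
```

Step-by-step execution trace:
1. try: `collection.append('L')` → collection = ['L']. No exception raised.
2. `except` is skipped.
3. `else` runs: `collection.append('R')` → collection = ['L', 'R'].
4. `finally` always runs: `collection.append('W')` → collection = ['L', 'R', 'W'].
Result: ['L', 'R', 'W']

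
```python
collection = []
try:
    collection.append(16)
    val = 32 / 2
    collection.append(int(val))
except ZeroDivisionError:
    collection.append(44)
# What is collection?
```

Step-by-step execution trace:
1. try: `collection.append(16)` → collection = [16].
2. `val = 32 / 2` → val = 16.0. No exception raised.
3. `collection.append(int(val))` → collection = [16, 16].
4. `except ZeroDivisionError` is skipped (no exception was raised).
Result: [16, 16]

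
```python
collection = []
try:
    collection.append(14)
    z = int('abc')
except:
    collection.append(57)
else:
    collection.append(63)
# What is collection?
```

Step-by-step execution trace:
1. try: `collection.append(14)` → collection = [14].
2. `z = int('abc')` raises ValueError.
3. bare `except` matches → `collection.append(57)` → collection = [14, 57].
4. `else` is skipped (an exception was raised).
Result: [14, 57]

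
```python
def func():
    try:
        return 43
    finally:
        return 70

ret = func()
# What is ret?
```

Step-by-step execution trace:
1. `func()` enters try: `return 43` sets pending return value 43.
2. Before returning, `finally: return 70` runs and overrides the pending return.
3. func() returns 70 → ret = 70.
Result: 70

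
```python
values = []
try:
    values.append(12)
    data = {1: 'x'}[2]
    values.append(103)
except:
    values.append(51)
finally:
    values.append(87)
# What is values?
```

Step-by-step execution trace:
1. try: `values.append(12)` → values = [12].
2. `data = {1: 'x'}[2]` raises KeyError; `values.append(103)` is not reached.
3. bare `except` matches → `values.append(51)` → values = [12, 51].
4. finally always runs: `values.append(87)` → values = [12, 51, 87].
Result: [12, 51, 87]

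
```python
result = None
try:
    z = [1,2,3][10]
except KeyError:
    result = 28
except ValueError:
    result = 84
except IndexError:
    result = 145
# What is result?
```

Step-by-step execution trace:
1. `z = [1,2,3][10]` raises IndexError.
2. `except KeyError` does not match IndexError; skipped.
3. `except ValueError` does not match IndexError; skipped.
4. `except IndexError` matches → result = 145.
Result: 145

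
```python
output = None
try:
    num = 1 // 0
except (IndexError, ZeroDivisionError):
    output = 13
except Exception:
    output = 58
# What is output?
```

Step-by-step execution trace:
1. `num = 1 // 0` raises ZeroDivisionError.
2. `except (IndexError, ZeroDivisionError)` matches (ZeroDivisionError is in the tuple) → output = 13.
3. `except Exception` is not reached.
Result: 13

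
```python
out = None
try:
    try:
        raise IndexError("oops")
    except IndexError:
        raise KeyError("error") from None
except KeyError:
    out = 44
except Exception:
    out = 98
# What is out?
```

Step-by-step execution trace:
1. Inner try raises IndexError; inner `except IndexError` catches it.
2. `raise KeyError(...) from None` raises KeyError (from None suppresses __context__, but the active exception is still KeyError).
3. Outer `except KeyError` matches → out = 44.
4. `except Exception` is not reached.
Result: 44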